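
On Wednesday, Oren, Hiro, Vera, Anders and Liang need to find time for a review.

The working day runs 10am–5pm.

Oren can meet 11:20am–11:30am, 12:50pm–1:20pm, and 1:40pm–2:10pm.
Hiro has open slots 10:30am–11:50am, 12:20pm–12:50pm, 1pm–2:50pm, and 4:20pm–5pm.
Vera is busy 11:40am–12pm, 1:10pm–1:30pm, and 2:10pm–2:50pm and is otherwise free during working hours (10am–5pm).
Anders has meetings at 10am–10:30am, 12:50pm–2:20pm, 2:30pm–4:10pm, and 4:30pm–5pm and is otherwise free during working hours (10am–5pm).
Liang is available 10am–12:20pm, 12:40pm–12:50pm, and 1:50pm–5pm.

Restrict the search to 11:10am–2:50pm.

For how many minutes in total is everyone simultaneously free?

10 minutes

Vera free within 10:00–17:00: 10:00–11:40, 12:00–13:10, 13:30–14:10, 14:50–17:00.
Anders free within 10:00–17:00: 10:30–12:50, 14:20–14:30, 16:10–16:30.
Oren ∩ Hiro: 11:20–11:30, 13:00–13:20, 13:40–14:10.
Oren ∩ Hiro ∩ Vera: 11:20–11:30, 13:00–13:10, 13:40–14:10.
Oren ∩ Hiro ∩ Vera ∩ Anders: 11:20–11:30.
Oren ∩ Hiro ∩ Vera ∩ Anders ∩ Liang: 11:20–11:30.
Restricted to 11:10–14:50: 11:20–11:30.
Total common minutes: 10.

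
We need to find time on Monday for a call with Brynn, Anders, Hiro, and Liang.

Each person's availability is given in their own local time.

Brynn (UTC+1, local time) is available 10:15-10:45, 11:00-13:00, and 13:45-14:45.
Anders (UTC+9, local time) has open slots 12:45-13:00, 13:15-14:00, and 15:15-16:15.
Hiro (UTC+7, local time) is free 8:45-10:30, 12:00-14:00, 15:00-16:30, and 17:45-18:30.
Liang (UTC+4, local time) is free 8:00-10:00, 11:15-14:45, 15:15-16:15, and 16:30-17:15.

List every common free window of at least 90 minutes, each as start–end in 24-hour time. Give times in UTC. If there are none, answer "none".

Brynn → UTC: 09:15–09:45, 10:00–12:00, 12:45–13:45.
Anders → UTC: 03:45–04:00, 04:15–05:00, 06:15–07:15.
Hiro → UTC: 01:45–03:30, 05:00–07:00, 08:00–09:30, 10:45–11:30.
Liang → UTC: 04:00–06:00, 07:15–10:45, 11:15–12:15, 12:30–13:15.
Brynn ∩ Anders: (none).
Brynn ∩ Anders ∩ Hiro: (none).
Brynn ∩ Anders ∩ Hiro ∩ Liang: (none).
Windows ≥ 90 min: (none).

none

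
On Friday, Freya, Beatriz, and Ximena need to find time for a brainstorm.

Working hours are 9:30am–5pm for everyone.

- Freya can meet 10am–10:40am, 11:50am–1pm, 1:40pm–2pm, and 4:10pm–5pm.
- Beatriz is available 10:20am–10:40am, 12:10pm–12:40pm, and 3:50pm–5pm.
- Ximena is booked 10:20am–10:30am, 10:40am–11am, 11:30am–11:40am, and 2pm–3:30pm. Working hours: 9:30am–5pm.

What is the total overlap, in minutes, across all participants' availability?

Ximena free within 09:30–17:00: 09:30–10:20, 10:30–10:40, 11:00–11:30, 11:40–14:00, 15:30–17:00.
Freya ∩ Beatriz: 10:20–10:40, 12:10–12:40, 16:10–17:00.
Freya ∩ Beatriz ∩ Ximena: 10:30–10:40, 12:10–12:40, 16:10–17:00.
Total common minutes: 10 + 30 + 50 = 90.

90 minutes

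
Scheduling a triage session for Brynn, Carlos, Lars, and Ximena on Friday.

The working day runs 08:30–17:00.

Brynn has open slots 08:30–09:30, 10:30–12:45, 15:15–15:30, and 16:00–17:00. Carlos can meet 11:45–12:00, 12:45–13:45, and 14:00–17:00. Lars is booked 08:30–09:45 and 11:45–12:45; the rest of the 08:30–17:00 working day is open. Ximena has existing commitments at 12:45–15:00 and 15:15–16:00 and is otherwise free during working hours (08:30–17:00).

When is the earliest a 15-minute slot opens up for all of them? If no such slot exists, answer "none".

Lars free within 08:30–17:00: 09:45–11:45, 12:45–17:00.
Ximena free within 08:30–17:00: 08:30–12:45, 15:00–15:15, 16:00–17:00.
Brynn ∩ Carlos: 11:45–12:00, 15:15–15:30, 16:00–17:00.
Brynn ∩ Carlos ∩ Lars: 15:15–15:30, 16:00–17:00.
Brynn ∩ Carlos ∩ Lars ∩ Ximena: 16:00–17:00.
Windows ≥ 15 min: 16:00–17:00.
Earliest such window starts at 16:00.

16:00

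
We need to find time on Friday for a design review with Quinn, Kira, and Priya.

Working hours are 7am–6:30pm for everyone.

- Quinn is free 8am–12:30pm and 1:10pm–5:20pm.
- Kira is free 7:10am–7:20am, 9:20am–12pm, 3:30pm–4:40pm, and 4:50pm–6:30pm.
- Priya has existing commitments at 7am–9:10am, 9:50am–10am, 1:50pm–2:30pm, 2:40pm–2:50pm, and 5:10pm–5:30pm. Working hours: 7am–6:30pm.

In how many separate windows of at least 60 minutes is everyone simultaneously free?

Priya free within 07:00–18:30: 09:10–09:50, 10:00–13:50, 14:30–14:40, 14:50–17:10, 17:30–18:30.
Quinn ∩ Kira: 09:20–12:00, 15:30–16:40, 16:50–17:20.
Quinn ∩ Kira ∩ Priya: 09:20–09:50, 10:00–12:00, 15:30–16:40, 16:50–17:10.
Windows ≥ 60 min: 10:00–12:00, 15:30–16:40.
That's 2 windows.

2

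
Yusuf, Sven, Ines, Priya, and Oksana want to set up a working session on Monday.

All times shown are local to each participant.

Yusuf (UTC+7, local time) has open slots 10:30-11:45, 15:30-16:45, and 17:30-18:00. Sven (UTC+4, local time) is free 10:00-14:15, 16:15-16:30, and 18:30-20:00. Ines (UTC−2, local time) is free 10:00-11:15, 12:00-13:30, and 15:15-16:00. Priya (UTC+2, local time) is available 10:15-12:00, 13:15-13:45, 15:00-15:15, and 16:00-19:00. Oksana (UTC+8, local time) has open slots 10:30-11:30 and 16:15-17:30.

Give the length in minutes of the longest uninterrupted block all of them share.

Yusuf → UTC: 03:30–04:45, 08:30–09:45, 10:30–11:00.
Sven → UTC: 06:00–10:15, 12:15–12:30, 14:30–16:00.
Ines → UTC: 12:00–13:15, 14:00–15:30, 17:15–18:00.
Priya → UTC: 08:15–10:00, 11:15–11:45, 13:00–13:15, 14:00–17:00.
Oksana → UTC: 02:30–03:30, 08:15–09:30.
Yusuf ∩ Sven: 08:30–09:45.
Yusuf ∩ Sven ∩ Ines: (none).
Yusuf ∩ Sven ∩ Ines ∩ Priya: (none).
Yusuf ∩ Sven ∩ Ines ∩ Priya ∩ Oksana: (none).
No common window.

0 minutes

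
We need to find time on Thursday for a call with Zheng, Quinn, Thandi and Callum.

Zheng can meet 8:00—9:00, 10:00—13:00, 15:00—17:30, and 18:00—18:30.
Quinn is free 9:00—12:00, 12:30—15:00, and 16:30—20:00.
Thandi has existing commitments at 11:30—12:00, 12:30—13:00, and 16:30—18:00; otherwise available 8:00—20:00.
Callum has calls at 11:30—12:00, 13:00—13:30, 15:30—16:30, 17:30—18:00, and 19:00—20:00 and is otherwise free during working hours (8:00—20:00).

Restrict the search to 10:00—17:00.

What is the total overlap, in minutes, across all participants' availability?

Thandi free within 08:00–20:00: 08:00–11:30, 12:00–12:30, 13:00–16:30, 18:00–20:00.
Callum free within 08:00–20:00: 08:00–11:30, 12:00–13:00, 13:30–15:30, 16:30–17:30, 18:00–19:00.
Zheng ∩ Quinn: 10:00–12:00, 12:30–13:00, 16:30–17:30, 18:00–18:30.
Zheng ∩ Quinn ∩ Thandi: 10:00–11:30, 18:00–18:30.
Zheng ∩ Quinn ∩ Thandi ∩ Callum: 10:00–11:30, 18:00–18:30.
Restricted to 10:00–17:00: 10:00–11:30.
Total common minutes: 90.

90 minutes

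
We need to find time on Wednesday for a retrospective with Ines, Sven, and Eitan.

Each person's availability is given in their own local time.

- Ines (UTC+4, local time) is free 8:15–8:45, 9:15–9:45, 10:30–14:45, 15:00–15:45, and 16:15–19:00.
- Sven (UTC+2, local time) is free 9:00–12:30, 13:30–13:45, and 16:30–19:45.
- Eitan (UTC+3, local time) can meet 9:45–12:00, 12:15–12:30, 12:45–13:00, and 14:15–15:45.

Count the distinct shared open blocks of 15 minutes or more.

Ines → UTC: 04:15–04:45, 05:15–05:45, 06:30–10:45, 11:00–11:45, 12:15–15:00.
Sven → UTC: 07:00–10:30, 11:30–11:45, 14:30–17:45.
Eitan → UTC: 06:45–09:00, 09:15–09:30, 09:45–10:00, 11:15–12:45.
Ines ∩ Sven: 07:00–10:30, 11:30–11:45, 14:30–15:00.
Ines ∩ Sven ∩ Eitan: 07:00–09:00, 09:15–09:30, 09:45–10:00, 11:30–11:45.
Windows ≥ 15 min: 07:00–09:00, 09:15–09:30, 09:45–10:00, 11:30–11:45.
That's 4 windows.

4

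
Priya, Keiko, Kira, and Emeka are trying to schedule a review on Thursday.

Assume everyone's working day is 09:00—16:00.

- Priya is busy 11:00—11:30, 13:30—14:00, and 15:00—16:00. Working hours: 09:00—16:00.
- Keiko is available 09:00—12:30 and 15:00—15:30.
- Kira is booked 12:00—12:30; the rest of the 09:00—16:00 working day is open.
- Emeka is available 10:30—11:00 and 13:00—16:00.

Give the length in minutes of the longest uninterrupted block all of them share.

30 minutes

Priya free within 09:00–16:00: 09:00–11:00, 11:30–13:30, 14:00–15:00.
Kira free within 09:00–16:00: 09:00–12:00, 12:30–16:00.
Priya ∩ Keiko: 09:00–11:00, 11:30–12:30.
Priya ∩ Keiko ∩ Kira: 09:00–11:00, 11:30–12:00.
Priya ∩ Keiko ∩ Kira ∩ Emeka: 10:30–11:00.
Single common window of 30 minutes.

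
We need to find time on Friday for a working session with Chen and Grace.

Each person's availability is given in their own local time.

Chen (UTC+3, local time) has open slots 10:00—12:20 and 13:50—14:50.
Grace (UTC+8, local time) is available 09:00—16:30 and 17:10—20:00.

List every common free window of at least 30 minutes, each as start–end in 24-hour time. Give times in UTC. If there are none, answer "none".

Chen → UTC: 07:00–09:20, 10:50–11:50.
Grace → UTC: 01:00–08:30, 09:10–12:00.
Chen ∩ Grace: 07:00–08:30, 09:10–09:20, 10:50–11:50.
Windows ≥ 30 min: 07:00–08:30, 10:50–11:50.

07:00–08:30, 10:50–11:50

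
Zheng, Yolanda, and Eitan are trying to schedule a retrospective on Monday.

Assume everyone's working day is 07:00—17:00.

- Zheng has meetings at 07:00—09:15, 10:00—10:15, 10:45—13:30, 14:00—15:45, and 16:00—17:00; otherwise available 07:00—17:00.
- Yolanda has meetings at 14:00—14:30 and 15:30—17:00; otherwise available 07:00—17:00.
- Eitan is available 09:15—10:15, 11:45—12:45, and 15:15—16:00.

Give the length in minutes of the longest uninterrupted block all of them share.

45 minutes

Zheng free within 07:00–17:00: 09:15–10:00, 10:15–10:45, 13:30–14:00, 15:45–16:00.
Yolanda free within 07:00–17:00: 07:00–14:00, 14:30–15:30.
Zheng ∩ Yolanda: 09:15–10:00, 10:15–10:45, 13:30–14:00.
Zheng ∩ Yolanda ∩ Eitan: 09:15–10:00.
Single common window of 45 minutes.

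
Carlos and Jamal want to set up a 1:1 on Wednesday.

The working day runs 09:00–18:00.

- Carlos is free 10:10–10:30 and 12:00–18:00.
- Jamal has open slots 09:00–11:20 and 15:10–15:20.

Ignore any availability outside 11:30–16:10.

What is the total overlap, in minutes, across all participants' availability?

Carlos ∩ Jamal: 10:10–10:30, 15:10–15:20.
Restricted to 11:30–16:10: 15:10–15:20.
Total common minutes: 10.

10 minutes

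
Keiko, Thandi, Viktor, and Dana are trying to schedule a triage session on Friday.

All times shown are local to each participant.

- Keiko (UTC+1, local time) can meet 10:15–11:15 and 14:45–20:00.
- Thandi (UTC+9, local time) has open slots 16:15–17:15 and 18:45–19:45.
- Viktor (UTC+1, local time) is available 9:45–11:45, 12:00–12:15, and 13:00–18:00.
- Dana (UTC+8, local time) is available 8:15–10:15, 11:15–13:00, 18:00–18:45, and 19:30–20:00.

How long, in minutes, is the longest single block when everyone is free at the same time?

15 minutes

Keiko → UTC: 09:15–10:15, 13:45–19:00.
Thandi → UTC: 07:15–08:15, 09:45–10:45.
Viktor → UTC: 08:45–10:45, 11:00–11:15, 12:00–17:00.
Dana → UTC: 00:15–02:15, 03:15–05:00, 10:00–10:45, 11:30–12:00.
Keiko ∩ Thandi: 09:45–10:15.
Keiko ∩ Thandi ∩ Viktor: 09:45–10:15.
Keiko ∩ Thandi ∩ Viktor ∩ Dana: 10:00–10:15.
Single common window of 15 minutes.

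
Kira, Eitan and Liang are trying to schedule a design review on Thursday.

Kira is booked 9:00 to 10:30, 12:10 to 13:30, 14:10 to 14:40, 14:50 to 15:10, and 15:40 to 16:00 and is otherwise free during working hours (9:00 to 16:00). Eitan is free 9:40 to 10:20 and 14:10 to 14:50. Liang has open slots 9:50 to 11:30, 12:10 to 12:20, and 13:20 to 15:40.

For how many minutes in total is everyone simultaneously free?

Kira free within 09:00–16:00: 10:30–12:10, 13:30–14:10, 14:40–14:50, 15:10–15:40.
Kira ∩ Eitan: 14:40–14:50.
Kira ∩ Eitan ∩ Liang: 14:40–14:50.
Total common minutes: 10.

10 minutes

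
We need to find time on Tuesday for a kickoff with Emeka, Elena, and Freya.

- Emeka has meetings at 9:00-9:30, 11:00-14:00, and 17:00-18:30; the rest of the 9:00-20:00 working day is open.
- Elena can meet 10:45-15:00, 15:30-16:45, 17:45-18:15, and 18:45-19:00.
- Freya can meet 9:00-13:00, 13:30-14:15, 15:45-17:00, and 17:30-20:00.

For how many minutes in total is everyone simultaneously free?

105 minutes

Emeka free within 09:00–20:00: 09:30–11:00, 14:00–17:00, 18:30–20:00.
Emeka ∩ Elena: 10:45–11:00, 14:00–15:00, 15:30–16:45, 18:45–19:00.
Emeka ∩ Elena ∩ Freya: 10:45–11:00, 14:00–14:15, 15:45–16:45, 18:45–19:00.
Total common minutes: 15 + 15 + 60 + 15 = 105.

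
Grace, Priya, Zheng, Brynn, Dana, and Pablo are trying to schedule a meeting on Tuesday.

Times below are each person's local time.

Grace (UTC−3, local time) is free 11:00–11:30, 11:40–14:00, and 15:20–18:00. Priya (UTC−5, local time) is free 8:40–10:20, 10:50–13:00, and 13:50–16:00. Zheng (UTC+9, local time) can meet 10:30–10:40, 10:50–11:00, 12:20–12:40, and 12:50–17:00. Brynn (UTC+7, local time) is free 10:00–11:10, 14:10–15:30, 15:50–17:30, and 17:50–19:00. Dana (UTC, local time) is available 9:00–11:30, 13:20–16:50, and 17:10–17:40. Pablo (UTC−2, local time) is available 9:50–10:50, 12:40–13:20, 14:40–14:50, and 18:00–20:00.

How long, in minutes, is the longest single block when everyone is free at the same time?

0 minutes

Grace → UTC: 14:00–14:30, 14:40–17:00, 18:20–21:00.
Priya → UTC: 13:40–15:20, 15:50–18:00, 18:50–21:00.
Zheng → UTC: 01:30–01:40, 01:50–02:00, 03:20–03:40, 03:50–08:00.
Brynn → UTC: 03:00–04:10, 07:10–08:30, 08:50–10:30, 10:50–12:00.
Dana → UTC: 09:00–11:30, 13:20–16:50, 17:10–17:40.
Pablo → UTC: 11:50–12:50, 14:40–15:20, 16:40–16:50, 20:00–22:00.
Grace ∩ Priya: 14:00–14:30, 14:40–15:20, 15:50–17:00, 18:50–21:00.
Grace ∩ Priya ∩ Zheng: (none).
Grace ∩ Priya ∩ Zheng ∩ Brynn: (none).
Grace ∩ Priya ∩ Zheng ∩ Brynn ∩ Dana: (none).
Grace ∩ Priya ∩ Zheng ∩ Brynn ∩ Dana ∩ Pablo: (none).
No common window.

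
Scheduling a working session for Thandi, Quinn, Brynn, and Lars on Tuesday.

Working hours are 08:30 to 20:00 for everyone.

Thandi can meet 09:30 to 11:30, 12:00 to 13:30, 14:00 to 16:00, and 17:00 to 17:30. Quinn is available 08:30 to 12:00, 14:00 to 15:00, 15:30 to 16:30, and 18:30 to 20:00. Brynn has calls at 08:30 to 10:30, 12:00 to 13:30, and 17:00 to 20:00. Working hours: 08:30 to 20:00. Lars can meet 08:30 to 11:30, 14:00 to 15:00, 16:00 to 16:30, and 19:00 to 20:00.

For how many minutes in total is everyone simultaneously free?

120 minutes

Brynn free within 08:30–20:00: 10:30–12:00, 13:30–17:00.
Thandi ∩ Quinn: 09:30–11:30, 14:00–15:00, 15:30–16:00.
Thandi ∩ Quinn ∩ Brynn: 10:30–11:30, 14:00–15:00, 15:30–16:00.
Thandi ∩ Quinn ∩ Brynn ∩ Lars: 10:30–11:30, 14:00–15:00.
Total common minutes: 60 + 60 = 120.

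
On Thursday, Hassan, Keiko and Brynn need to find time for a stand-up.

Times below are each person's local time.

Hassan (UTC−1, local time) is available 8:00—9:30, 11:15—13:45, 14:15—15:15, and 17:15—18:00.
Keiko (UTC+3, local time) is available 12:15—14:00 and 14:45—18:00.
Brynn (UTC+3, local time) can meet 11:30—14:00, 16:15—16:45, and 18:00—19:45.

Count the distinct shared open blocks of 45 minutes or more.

Hassan → UTC: 09:00–10:30, 12:15–14:45, 15:15–16:15, 18:15–19:00.
Keiko → UTC: 09:15–11:00, 11:45–15:00.
Brynn → UTC: 08:30–11:00, 13:15–13:45, 15:00–16:45.
Hassan ∩ Keiko: 09:15–10:30, 12:15–14:45.
Hassan ∩ Keiko ∩ Brynn: 09:15–10:30, 13:15–13:45.
Windows ≥ 45 min: 09:15–10:30.
That's 1 window.

1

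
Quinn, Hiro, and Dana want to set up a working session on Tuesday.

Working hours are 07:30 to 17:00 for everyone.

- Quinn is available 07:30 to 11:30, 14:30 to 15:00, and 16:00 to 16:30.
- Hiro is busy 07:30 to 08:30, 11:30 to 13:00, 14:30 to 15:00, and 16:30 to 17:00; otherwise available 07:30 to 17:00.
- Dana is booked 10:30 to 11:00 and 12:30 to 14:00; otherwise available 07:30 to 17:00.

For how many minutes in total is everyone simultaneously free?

180 minutes

Hiro free within 07:30–17:00: 08:30–11:30, 13:00–14:30, 15:00–16:30.
Dana free within 07:30–17:00: 07:30–10:30, 11:00–12:30, 14:00–17:00.
Quinn ∩ Hiro: 08:30–11:30, 16:00–16:30.
Quinn ∩ Hiro ∩ Dana: 08:30–10:30, 11:00–11:30, 16:00–16:30.
Total common minutes: 120 + 30 + 30 = 180.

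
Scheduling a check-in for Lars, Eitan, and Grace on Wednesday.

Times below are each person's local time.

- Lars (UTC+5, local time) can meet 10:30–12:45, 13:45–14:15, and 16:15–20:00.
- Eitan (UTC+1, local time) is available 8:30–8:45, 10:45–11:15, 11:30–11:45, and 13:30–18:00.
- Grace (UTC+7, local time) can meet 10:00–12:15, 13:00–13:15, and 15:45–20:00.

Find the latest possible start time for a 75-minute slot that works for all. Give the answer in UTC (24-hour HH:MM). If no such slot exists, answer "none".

Lars → UTC: 05:30–07:45, 08:45–09:15, 11:15–15:00.
Eitan → UTC: 07:30–07:45, 09:45–10:15, 10:30–10:45, 12:30–17:00.
Grace → UTC: 03:00–05:15, 06:00–06:15, 08:45–13:00.
Lars ∩ Eitan: 07:30–07:45, 12:30–15:00.
Lars ∩ Eitan ∩ Grace: 12:30–13:00.
Windows ≥ 75 min: (none).

none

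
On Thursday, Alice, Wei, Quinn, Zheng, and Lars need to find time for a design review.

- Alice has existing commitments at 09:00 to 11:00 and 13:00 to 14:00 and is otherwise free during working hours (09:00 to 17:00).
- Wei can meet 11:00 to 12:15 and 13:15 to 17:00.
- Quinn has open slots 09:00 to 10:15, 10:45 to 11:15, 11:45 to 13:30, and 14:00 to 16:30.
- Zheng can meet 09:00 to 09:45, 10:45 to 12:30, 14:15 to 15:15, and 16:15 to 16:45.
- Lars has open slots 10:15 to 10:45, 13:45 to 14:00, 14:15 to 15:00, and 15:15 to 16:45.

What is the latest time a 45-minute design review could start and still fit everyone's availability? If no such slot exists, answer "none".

Alice free within 09:00–17:00: 11:00–13:00, 14:00–17:00.
Alice ∩ Wei: 11:00–12:15, 14:00–17:00.
Alice ∩ Wei ∩ Quinn: 11:00–11:15, 11:45–12:15, 14:00–16:30.
Alice ∩ Wei ∩ Quinn ∩ Zheng: 11:00–11:15, 11:45–12:15, 14:15–15:15, 16:15–16:30.
Alice ∩ Wei ∩ Quinn ∩ Zheng ∩ Lars: 14:15–15:00, 16:15–16:30.
Windows ≥ 45 min: 14:15–15:00.
Latest start in the last window 14:15–15:00 is 15:00 − 45 min = 14:15.

14:15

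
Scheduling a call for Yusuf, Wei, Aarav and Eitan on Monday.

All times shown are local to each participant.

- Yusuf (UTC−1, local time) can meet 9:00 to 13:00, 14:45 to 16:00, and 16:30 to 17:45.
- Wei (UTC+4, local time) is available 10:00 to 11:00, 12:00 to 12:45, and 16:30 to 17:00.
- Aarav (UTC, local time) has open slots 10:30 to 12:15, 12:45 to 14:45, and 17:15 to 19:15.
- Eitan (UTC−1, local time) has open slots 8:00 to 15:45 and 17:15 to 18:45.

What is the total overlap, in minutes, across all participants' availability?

15 minutes

Yusuf → UTC: 10:00–14:00, 15:45–17:00, 17:30–18:45.
Wei → UTC: 06:00–07:00, 08:00–08:45, 12:30–13:00.
Aarav → UTC: 10:30–12:15, 12:45–14:45, 17:15–19:15.
Eitan → UTC: 09:00–16:45, 18:15–19:45.
Yusuf ∩ Wei: 12:30–13:00.
Yusuf ∩ Wei ∩ Aarav: 12:45–13:00.
Yusuf ∩ Wei ∩ Aarav ∩ Eitan: 12:45–13:00.
Total common minutes: 15.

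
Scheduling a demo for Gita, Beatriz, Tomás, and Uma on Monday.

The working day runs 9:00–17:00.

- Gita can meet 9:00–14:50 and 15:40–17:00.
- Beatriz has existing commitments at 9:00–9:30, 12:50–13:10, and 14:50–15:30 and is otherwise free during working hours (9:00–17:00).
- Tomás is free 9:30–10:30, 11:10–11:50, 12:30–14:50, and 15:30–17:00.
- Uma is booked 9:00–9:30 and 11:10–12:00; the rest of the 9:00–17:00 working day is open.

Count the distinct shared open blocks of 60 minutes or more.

3

Beatriz free within 09:00–17:00: 09:30–12:50, 13:10–14:50, 15:30–17:00.
Uma free within 09:00–17:00: 09:30–11:10, 12:00–17:00.
Gita ∩ Beatriz: 09:30–12:50, 13:10–14:50, 15:40–17:00.
Gita ∩ Beatriz ∩ Tomás: 09:30–10:30, 11:10–11:50, 12:30–12:50, 13:10–14:50, 15:40–17:00.
Gita ∩ Beatriz ∩ Tomás ∩ Uma: 09:30–10:30, 12:30–12:50, 13:10–14:50, 15:40–17:00.
Windows ≥ 60 min: 09:30–10:30, 13:10–14:50, 15:40–17:00.
That's 3 windows.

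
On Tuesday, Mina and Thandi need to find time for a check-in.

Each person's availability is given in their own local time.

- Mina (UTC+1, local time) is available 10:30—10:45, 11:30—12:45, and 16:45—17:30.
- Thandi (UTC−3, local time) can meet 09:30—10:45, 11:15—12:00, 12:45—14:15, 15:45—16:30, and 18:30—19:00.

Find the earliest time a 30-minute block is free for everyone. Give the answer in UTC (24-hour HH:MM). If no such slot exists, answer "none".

15:45

Mina → UTC: 09:30–09:45, 10:30–11:45, 15:45–16:30.
Thandi → UTC: 12:30–13:45, 14:15–15:00, 15:45–17:15, 18:45–19:30, 21:30–22:00.
Mina ∩ Thandi: 15:45–16:30.
Windows ≥ 30 min: 15:45–16:30.
Earliest such window starts at 15:45.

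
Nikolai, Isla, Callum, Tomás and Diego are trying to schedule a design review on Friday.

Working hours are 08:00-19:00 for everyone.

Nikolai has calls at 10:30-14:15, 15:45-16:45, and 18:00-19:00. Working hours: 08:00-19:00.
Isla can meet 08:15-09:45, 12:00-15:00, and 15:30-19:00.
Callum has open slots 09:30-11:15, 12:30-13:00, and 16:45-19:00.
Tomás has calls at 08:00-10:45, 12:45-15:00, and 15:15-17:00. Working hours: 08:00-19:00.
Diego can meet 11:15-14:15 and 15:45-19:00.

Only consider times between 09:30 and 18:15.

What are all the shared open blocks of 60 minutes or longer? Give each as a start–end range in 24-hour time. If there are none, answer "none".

Nikolai free within 08:00–19:00: 08:00–10:30, 14:15–15:45, 16:45–18:00.
Tomás free within 08:00–19:00: 10:45–12:45, 15:00–15:15, 17:00–19:00.
Nikolai ∩ Isla: 08:15–09:45, 14:15–15:00, 15:30–15:45, 16:45–18:00.
Nikolai ∩ Isla ∩ Callum: 09:30–09:45, 16:45–18:00.
Nikolai ∩ Isla ∩ Callum ∩ Tomás: 17:00–18:00.
Nikolai ∩ Isla ∩ Callum ∩ Tomás ∩ Diego: 17:00–18:00.
Restricted to 09:30–18:15: 17:00–18:00.
Windows ≥ 60 min: 17:00–18:00.

17:00–18:00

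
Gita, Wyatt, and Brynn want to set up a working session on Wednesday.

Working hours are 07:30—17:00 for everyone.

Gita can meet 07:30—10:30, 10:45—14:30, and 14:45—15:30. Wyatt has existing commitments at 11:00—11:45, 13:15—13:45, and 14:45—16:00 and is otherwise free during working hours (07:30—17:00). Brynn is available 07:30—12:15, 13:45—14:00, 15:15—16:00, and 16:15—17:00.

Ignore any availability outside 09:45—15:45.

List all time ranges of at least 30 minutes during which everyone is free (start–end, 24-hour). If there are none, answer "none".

Wyatt free within 07:30–17:00: 07:30–11:00, 11:45–13:15, 13:45–14:45, 16:00–17:00.
Gita ∩ Wyatt: 07:30–10:30, 10:45–11:00, 11:45–13:15, 13:45–14:30.
Gita ∩ Wyatt ∩ Brynn: 07:30–10:30, 10:45–11:00, 11:45–12:15, 13:45–14:00.
Restricted to 09:45–15:45: 09:45–10:30, 10:45–11:00, 11:45–12:15, 13:45–14:00.
Windows ≥ 30 min: 09:45–10:30, 11:45–12:15.

09:45–10:30, 11:45–12:15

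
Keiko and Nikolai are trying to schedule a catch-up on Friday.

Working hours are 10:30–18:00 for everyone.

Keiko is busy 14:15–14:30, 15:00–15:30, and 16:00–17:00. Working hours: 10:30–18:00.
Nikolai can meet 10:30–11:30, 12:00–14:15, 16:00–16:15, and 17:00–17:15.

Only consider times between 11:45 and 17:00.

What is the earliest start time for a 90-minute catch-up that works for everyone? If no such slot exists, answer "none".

12:00

Keiko free within 10:30–18:00: 10:30–14:15, 14:30–15:00, 15:30–16:00, 17:00–18:00.
Keiko ∩ Nikolai: 10:30–11:30, 12:00–14:15, 17:00–17:15.
Restricted to 11:45–17:00: 12:00–14:15.
Windows ≥ 90 min: 12:00–14:15.
Earliest such window starts at 12:00.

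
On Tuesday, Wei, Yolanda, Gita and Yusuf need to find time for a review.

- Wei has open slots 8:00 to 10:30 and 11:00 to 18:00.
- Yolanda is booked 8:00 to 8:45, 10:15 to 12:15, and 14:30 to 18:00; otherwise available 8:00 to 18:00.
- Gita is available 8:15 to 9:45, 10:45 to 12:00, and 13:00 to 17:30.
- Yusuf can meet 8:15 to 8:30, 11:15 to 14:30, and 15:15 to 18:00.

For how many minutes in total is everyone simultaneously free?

Yolanda free within 08:00–18:00: 08:45–10:15, 12:15–14:30.
Wei ∩ Yolanda: 08:45–10:15, 12:15–14:30.
Wei ∩ Yolanda ∩ Gita: 08:45–09:45, 13:00–14:30.
Wei ∩ Yolanda ∩ Gita ∩ Yusuf: 13:00–14:30.
Total common minutes: 90.

90 minutes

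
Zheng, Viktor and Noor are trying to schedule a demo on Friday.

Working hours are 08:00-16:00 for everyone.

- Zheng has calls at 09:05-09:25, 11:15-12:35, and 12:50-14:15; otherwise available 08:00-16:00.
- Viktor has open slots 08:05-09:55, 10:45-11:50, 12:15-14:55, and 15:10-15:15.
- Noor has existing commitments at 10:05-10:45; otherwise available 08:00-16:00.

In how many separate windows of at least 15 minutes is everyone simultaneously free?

Zheng free within 08:00–16:00: 08:00–09:05, 09:25–11:15, 12:35–12:50, 14:15–16:00.
Noor free within 08:00–16:00: 08:00–10:05, 10:45–16:00.
Zheng ∩ Viktor: 08:05–09:05, 09:25–09:55, 10:45–11:15, 12:35–12:50, 14:15–14:55, 15:10–15:15.
Zheng ∩ Viktor ∩ Noor: 08:05–09:05, 09:25–09:55, 10:45–11:15, 12:35–12:50, 14:15–14:55, 15:10–15:15.
Windows ≥ 15 min: 08:05–09:05, 09:25–09:55, 10:45–11:15, 12:35–12:50, 14:15–14:55.
That's 5 windows.

5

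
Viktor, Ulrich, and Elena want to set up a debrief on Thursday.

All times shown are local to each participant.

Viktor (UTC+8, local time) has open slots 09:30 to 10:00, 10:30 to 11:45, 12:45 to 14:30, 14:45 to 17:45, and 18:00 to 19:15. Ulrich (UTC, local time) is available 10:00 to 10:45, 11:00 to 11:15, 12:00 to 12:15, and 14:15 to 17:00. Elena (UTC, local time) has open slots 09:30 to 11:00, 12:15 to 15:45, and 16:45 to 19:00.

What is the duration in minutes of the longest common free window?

Viktor → UTC: 01:30–02:00, 02:30–03:45, 04:45–06:30, 06:45–09:45, 10:00–11:15.
Ulrich → UTC: 10:00–10:45, 11:00–11:15, 12:00–12:15, 14:15–17:00.
Elena → UTC: 09:30–11:00, 12:15–15:45, 16:45–19:00.
Viktor ∩ Ulrich: 10:00–10:45, 11:00–11:15.
Viktor ∩ Ulrich ∩ Elena: 10:00–10:45.
Single common window of 45 minutes.

45 minutes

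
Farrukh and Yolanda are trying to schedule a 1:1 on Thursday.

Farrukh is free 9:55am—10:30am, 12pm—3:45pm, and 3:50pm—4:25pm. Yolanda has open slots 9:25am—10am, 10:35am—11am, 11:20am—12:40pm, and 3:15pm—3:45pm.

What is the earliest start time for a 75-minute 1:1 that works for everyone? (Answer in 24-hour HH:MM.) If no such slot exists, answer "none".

none

Farrukh ∩ Yolanda: 09:55–10:00, 12:00–12:40, 15:15–15:45.
Windows ≥ 75 min: (none).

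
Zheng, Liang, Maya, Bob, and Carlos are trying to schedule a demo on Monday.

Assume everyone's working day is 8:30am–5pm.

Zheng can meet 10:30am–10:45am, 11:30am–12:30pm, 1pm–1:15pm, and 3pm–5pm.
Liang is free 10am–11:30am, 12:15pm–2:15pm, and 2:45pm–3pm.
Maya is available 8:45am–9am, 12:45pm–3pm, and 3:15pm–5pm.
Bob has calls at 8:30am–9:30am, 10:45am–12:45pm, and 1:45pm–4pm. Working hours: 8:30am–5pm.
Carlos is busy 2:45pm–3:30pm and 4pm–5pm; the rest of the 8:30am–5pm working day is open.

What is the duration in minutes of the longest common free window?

15 minutes

Bob free within 08:30–17:00: 09:30–10:45, 12:45–13:45, 16:00–17:00.
Carlos free within 08:30–17:00: 08:30–14:45, 15:30–16:00.
Zheng ∩ Liang: 10:30–10:45, 12:15–12:30, 13:00–13:15.
Zheng ∩ Liang ∩ Maya: 13:00–13:15.
Zheng ∩ Liang ∩ Maya ∩ Bob: 13:00–13:15.
Zheng ∩ Liang ∩ Maya ∩ Bob ∩ Carlos: 13:00–13:15.
Single common window of 15 minutes.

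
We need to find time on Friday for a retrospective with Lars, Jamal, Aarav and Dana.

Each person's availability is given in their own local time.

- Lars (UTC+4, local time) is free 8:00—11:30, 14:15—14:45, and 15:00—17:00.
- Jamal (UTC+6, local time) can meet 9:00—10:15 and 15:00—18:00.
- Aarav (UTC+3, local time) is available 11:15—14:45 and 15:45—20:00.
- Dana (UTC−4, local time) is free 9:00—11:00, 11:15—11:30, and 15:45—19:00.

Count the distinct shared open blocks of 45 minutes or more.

Lars → UTC: 04:00–07:30, 10:15–10:45, 11:00–13:00.
Jamal → UTC: 03:00–04:15, 09:00–12:00.
Aarav → UTC: 08:15–11:45, 12:45–17:00.
Dana → UTC: 13:00–15:00, 15:15–15:30, 19:45–23:00.
Lars ∩ Jamal: 04:00–04:15, 10:15–10:45, 11:00–12:00.
Lars ∩ Jamal ∩ Aarav: 10:15–10:45, 11:00–11:45.
Lars ∩ Jamal ∩ Aarav ∩ Dana: (none).
Windows ≥ 45 min: (none).
That's 0 windows.

0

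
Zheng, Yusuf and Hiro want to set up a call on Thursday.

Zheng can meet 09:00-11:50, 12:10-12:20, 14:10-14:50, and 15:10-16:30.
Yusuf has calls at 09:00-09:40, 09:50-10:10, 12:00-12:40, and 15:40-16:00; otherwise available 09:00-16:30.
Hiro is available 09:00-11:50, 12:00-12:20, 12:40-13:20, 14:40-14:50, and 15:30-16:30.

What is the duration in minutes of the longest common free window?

Yusuf free within 09:00–16:30: 09:40–09:50, 10:10–12:00, 12:40–15:40, 16:00–16:30.
Zheng ∩ Yusuf: 09:40–09:50, 10:10–11:50, 14:10–14:50, 15:10–15:40, 16:00–16:30.
Zheng ∩ Yusuf ∩ Hiro: 09:40–09:50, 10:10–11:50, 14:40–14:50, 15:30–15:40, 16:00–16:30.
Common window lengths: 10, 100, 10, 10, 30 min; longest is 100.

100 minutes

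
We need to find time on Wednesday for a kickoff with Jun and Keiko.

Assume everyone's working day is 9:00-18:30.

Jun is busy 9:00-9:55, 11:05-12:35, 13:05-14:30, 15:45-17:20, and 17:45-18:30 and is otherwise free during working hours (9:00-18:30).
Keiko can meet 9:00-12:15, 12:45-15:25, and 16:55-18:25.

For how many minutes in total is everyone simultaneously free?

Jun free within 09:00–18:30: 09:55–11:05, 12:35–13:05, 14:30–15:45, 17:20–17:45.
Jun ∩ Keiko: 09:55–11:05, 12:45–13:05, 14:30–15:25, 17:20–17:45.
Total common minutes: 70 + 20 + 55 + 25 = 170.

170 minutes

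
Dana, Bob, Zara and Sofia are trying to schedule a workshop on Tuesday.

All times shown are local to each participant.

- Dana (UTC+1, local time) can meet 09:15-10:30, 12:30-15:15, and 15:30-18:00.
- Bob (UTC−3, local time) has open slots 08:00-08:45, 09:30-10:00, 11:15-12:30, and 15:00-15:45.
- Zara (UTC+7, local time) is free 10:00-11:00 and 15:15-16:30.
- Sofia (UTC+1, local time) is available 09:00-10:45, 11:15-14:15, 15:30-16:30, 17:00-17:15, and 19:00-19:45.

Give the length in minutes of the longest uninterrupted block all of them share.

Dana → UTC: 08:15–09:30, 11:30–14:15, 14:30–17:00.
Bob → UTC: 11:00–11:45, 12:30–13:00, 14:15–15:30, 18:00–18:45.
Zara → UTC: 03:00–04:00, 08:15–09:30.
Sofia → UTC: 08:00–09:45, 10:15–13:15, 14:30–15:30, 16:00–16:15, 18:00–18:45.
Dana ∩ Bob: 11:30–11:45, 12:30–13:00, 14:30–15:30.
Dana ∩ Bob ∩ Zara: (none).
Dana ∩ Bob ∩ Zara ∩ Sofia: (none).
No common window.

0 minutes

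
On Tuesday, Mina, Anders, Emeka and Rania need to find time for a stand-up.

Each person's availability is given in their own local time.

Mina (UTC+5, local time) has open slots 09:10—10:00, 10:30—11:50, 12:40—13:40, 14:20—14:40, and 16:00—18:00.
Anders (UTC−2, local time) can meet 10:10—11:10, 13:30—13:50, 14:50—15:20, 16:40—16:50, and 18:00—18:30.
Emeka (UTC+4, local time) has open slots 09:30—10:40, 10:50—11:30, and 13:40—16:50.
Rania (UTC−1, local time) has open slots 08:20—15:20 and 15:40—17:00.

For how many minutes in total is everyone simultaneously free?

Mina → UTC: 04:10–05:00, 05:30–06:50, 07:40–08:40, 09:20–09:40, 11:00–13:00.
Anders → UTC: 12:10–13:10, 15:30–15:50, 16:50–17:20, 18:40–18:50, 20:00–20:30.
Emeka → UTC: 05:30–06:40, 06:50–07:30, 09:40–12:50.
Rania → UTC: 09:20–16:20, 16:40–18:00.
Mina ∩ Anders: 12:10–13:00.
Mina ∩ Anders ∩ Emeka: 12:10–12:50.
Mina ∩ Anders ∩ Emeka ∩ Rania: 12:10–12:50.
Total common minutes: 40.

40 minutes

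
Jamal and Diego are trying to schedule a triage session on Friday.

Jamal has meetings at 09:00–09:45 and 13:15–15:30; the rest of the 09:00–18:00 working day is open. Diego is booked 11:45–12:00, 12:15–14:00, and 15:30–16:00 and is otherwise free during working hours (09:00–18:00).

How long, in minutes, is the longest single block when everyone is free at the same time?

Jamal free within 09:00–18:00: 09:45–13:15, 15:30–18:00.
Diego free within 09:00–18:00: 09:00–11:45, 12:00–12:15, 14:00–15:30, 16:00–18:00.
Jamal ∩ Diego: 09:45–11:45, 12:00–12:15, 16:00–18:00.
Common window lengths: 120, 15, 120 min; longest is 120.

120 minutes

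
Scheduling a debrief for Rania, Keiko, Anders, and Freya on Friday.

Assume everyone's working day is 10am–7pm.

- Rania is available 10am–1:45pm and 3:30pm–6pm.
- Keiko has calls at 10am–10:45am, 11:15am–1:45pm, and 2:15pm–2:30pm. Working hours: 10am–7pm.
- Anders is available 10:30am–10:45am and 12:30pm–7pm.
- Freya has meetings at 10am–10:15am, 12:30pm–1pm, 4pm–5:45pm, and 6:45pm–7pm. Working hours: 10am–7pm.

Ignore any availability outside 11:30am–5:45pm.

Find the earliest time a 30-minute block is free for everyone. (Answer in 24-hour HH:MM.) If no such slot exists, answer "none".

Keiko free within 10:00–19:00: 10:45–11:15, 13:45–14:15, 14:30–19:00.
Freya free within 10:00–19:00: 10:15–12:30, 13:00–16:00, 17:45–18:45.
Rania ∩ Keiko: 10:45–11:15, 15:30–18:00.
Rania ∩ Keiko ∩ Anders: 15:30–18:00.
Rania ∩ Keiko ∩ Anders ∩ Freya: 15:30–16:00, 17:45–18:00.
Restricted to 11:30–17:45: 15:30–16:00.
Windows ≥ 30 min: 15:30–16:00.
Earliest such window starts at 15:30.

15:30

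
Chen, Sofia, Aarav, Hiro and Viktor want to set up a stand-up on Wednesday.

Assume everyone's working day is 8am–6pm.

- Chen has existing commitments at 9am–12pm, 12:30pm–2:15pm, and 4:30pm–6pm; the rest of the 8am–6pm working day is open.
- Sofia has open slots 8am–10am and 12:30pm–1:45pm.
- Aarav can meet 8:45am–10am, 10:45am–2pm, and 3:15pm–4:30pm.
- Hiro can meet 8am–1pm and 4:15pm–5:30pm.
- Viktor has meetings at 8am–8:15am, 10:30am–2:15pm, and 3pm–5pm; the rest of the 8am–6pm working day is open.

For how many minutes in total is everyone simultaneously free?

Chen free within 08:00–18:00: 08:00–09:00, 12:00–12:30, 14:15–16:30.
Viktor free within 08:00–18:00: 08:15–10:30, 14:15–15:00, 17:00–18:00.
Chen ∩ Sofia: 08:00–09:00.
Chen ∩ Sofia ∩ Aarav: 08:45–09:00.
Chen ∩ Sofia ∩ Aarav ∩ Hiro: 08:45–09:00.
Chen ∩ Sofia ∩ Aarav ∩ Hiro ∩ Viktor: 08:45–09:00.
Total common minutes: 15.

15 minutes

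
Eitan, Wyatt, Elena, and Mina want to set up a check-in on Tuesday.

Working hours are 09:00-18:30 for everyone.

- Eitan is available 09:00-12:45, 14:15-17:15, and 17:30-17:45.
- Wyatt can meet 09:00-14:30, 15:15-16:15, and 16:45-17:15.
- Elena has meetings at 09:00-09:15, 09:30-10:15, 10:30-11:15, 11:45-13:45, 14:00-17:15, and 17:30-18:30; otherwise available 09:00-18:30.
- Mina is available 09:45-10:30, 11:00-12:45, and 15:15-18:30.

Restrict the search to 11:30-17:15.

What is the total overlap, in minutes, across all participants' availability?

15 minutes

Elena free within 09:00–18:30: 09:15–09:30, 10:15–10:30, 11:15–11:45, 13:45–14:00, 17:15–17:30.
Eitan ∩ Wyatt: 09:00–12:45, 14:15–14:30, 15:15–16:15, 16:45–17:15.
Eitan ∩ Wyatt ∩ Elena: 09:15–09:30, 10:15–10:30, 11:15–11:45.
Eitan ∩ Wyatt ∩ Elena ∩ Mina: 10:15–10:30, 11:15–11:45.
Restricted to 11:30–17:15: 11:30–11:45.
Total common minutes: 15.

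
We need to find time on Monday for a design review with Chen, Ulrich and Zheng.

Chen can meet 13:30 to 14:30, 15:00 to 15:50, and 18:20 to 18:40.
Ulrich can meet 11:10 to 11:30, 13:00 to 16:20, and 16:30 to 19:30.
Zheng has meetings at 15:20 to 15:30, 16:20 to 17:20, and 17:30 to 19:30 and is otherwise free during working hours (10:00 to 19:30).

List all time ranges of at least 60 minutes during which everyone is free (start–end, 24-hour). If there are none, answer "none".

Zheng free within 10:00–19:30: 10:00–15:20, 15:30–16:20, 17:20–17:30.
Chen ∩ Ulrich: 13:30–14:30, 15:00–15:50, 18:20–18:40.
Chen ∩ Ulrich ∩ Zheng: 13:30–14:30, 15:00–15:20, 15:30–15:50.
Windows ≥ 60 min: 13:30–14:30.

13:30–14:30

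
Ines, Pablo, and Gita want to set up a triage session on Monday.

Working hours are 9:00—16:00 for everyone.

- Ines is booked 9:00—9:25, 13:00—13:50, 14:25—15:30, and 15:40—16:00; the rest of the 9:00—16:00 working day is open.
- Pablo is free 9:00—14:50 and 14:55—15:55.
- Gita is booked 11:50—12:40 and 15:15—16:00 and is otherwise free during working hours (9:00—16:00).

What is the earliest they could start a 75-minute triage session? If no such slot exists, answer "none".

Ines free within 09:00–16:00: 09:25–13:00, 13:50–14:25, 15:30–15:40.
Gita free within 09:00–16:00: 09:00–11:50, 12:40–15:15.
Ines ∩ Pablo: 09:25–13:00, 13:50–14:25, 15:30–15:40.
Ines ∩ Pablo ∩ Gita: 09:25–11:50, 12:40–13:00, 13:50–14:25.
Windows ≥ 75 min: 09:25–11:50.
Earliest such window starts at 09:25.

09:25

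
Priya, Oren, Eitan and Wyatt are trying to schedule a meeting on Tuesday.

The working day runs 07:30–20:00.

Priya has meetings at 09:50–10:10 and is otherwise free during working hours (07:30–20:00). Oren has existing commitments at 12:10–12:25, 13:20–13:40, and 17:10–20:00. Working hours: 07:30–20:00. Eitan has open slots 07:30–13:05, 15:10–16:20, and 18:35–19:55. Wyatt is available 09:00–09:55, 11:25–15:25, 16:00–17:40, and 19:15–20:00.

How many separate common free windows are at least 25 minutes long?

Priya free within 07:30–20:00: 07:30–09:50, 10:10–20:00.
Oren free within 07:30–20:00: 07:30–12:10, 12:25–13:20, 13:40–17:10.
Priya ∩ Oren: 07:30–09:50, 10:10–12:10, 12:25–13:20, 13:40–17:10.
Priya ∩ Oren ∩ Eitan: 07:30–09:50, 10:10–12:10, 12:25–13:05, 15:10–16:20.
Priya ∩ Oren ∩ Eitan ∩ Wyatt: 09:00–09:50, 11:25–12:10, 12:25–13:05, 15:10–15:25, 16:00–16:20.
Windows ≥ 25 min: 09:00–09:50, 11:25–12:10, 12:25–13:05.
That's 3 windows.

3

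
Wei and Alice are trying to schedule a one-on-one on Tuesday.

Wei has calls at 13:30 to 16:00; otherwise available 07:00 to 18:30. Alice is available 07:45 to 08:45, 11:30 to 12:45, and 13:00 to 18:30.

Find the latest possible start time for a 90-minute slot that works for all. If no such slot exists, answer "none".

Wei free within 07:00–18:30: 07:00–13:30, 16:00–18:30.
Wei ∩ Alice: 07:45–08:45, 11:30–12:45, 13:00–13:30, 16:00–18:30.
Windows ≥ 90 min: 16:00–18:30.
Latest start in the last window 16:00–18:30 is 18:30 − 90 min = 17:00.

17:00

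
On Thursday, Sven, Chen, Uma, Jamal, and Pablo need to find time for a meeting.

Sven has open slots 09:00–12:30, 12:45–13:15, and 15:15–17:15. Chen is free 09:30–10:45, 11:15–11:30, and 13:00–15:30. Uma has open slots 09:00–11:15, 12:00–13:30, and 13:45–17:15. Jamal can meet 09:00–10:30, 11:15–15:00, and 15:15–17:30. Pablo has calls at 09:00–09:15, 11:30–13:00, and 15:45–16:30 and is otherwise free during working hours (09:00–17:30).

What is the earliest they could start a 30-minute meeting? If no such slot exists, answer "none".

09:30

Pablo free within 09:00–17:30: 09:15–11:30, 13:00–15:45, 16:30–17:30.
Sven ∩ Chen: 09:30–10:45, 11:15–11:30, 13:00–13:15, 15:15–15:30.
Sven ∩ Chen ∩ Uma: 09:30–10:45, 13:00–13:15, 15:15–15:30.
Sven ∩ Chen ∩ Uma ∩ Jamal: 09:30–10:30, 13:00–13:15, 15:15–15:30.
Sven ∩ Chen ∩ Uma ∩ Jamal ∩ Pablo: 09:30–10:30, 13:00–13:15, 15:15–15:30.
Windows ≥ 30 min: 09:30–10:30.
Earliest such window starts at 09:30.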